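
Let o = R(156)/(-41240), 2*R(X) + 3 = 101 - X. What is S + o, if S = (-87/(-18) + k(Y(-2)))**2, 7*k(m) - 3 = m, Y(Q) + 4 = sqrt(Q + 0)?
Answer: 399391259/18186840 + 197*I*sqrt(2)/147 ≈ 21.96 + 1.8952*I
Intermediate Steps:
R(X) = 49 - X/2 (R(X) = -3/2 + (101 - X)/2 = -3/2 + (101/2 - X/2) = 49 - X/2)
Y(Q) = -4 + sqrt(Q) (Y(Q) = -4 + sqrt(Q + 0) = -4 + sqrt(Q))
k(m) = 3/7 + m/7
o = 29/41240 (o = (49 - 1/2*156)/(-41240) = (49 - 78)*(-1/41240) = -29*(-1/41240) = 29/41240 ≈ 0.00070320)
S = (197/42 + I*sqrt(2)/7)**2 (S = (-87/(-18) + (3/7 + (-4 + sqrt(-2))/7))**2 = (-87*(-1/18) + (3/7 + (-4 + I*sqrt(2))/7))**2 = (29/6 + (3/7 + (-4/7 + I*sqrt(2)/7)))**2 = (29/6 + (-1/7 + I*sqrt(2)/7))**2 = (197/42 + I*sqrt(2)/7)**2 ≈ 21.96 + 1.8952*I)
S + o = (38737/1764 + 197*I*sqrt(2)/147) + 29/41240 = 399391259/18186840 + 197*I*sqrt(2)/147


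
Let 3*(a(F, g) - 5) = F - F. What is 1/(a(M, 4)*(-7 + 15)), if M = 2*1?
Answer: 1/40 ≈ 0.025000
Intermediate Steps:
M = 2
a(F, g) = 5 (a(F, g) = 5 + (F - F)/3 = 5 + (1/3)*0 = 5 + 0 = 5)
1/(a(M, 4)*(-7 + 15)) = 1/(5*(-7 + 15)) = 1/(5*8) = 1/40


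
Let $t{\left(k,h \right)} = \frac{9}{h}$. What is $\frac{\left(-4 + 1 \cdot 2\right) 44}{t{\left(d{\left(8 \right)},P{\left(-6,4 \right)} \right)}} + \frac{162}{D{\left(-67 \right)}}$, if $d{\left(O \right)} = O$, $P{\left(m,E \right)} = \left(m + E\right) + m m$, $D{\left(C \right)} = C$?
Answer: $- \frac{201922}{603} \approx -334.86$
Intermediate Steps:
$P{\left(m,E \right)} = E + m + m^{2}$ ($P{\left(m,E \right)} = \left(E + m\right) + m^{2} = E + m + m^{2}$)
$\frac{\left(-4 + 1 \cdot 2\right) 44}{t{\left(d{\left(8 \right)},P{\left(-6,4 \right)} \right)}} + \frac{162}{D{\left(-67 \right)}} = \frac{\left(-4 + 1 \cdot 2\right) 44}{9 \frac{1}{4 - 6 + \left(-6\right)^{2}}} + \frac{162}{-67} = \frac{\left(-4 + 2\right) 44}{9 \frac{1}{4 - 6 + 36}} + 162 \left(- \frac{1}{67}\right) = \frac{\left(-2\right) 44}{9 \cdot \frac{1}{34}} - \frac{162}{67} = - \frac{88}{9 \cdot \frac{1}{34}} - \frac{162}{67} = - \frac{88}{\frac{9}{34}} - \frac{162}{67} = \left(-88\right) \frac{34}{9} - \frac{162}{67} = - \frac{2992}{9} - \frac{162}{67} = - \frac{201922}{603}$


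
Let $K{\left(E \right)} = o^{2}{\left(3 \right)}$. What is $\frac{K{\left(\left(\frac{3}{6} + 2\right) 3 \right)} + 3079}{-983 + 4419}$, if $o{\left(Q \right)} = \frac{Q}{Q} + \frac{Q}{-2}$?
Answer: $\frac{12317}{13744} \approx 0.89617$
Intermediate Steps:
$o{\left(Q \right)} = 1 - \frac{Q}{2}$ ($o{\left(Q \right)} = 1 + Q \left(- \frac{1}{2}\right) = 1 - \frac{Q}{2}$)
$K{\left(E \right)} = \frac{1}{4}$ ($K{\left(E \right)} = \left(1 - \frac{3}{2}\right)^{2} = \left(- \frac{1}{2}\right)^{2} = \frac{1}{4}$)
$\frac{K{\left(\left(\frac{3}{6} + 2\right) 3 \right)} + 3079}{-983 + 4419} = \frac{\frac{1}{4} + 3079}{-983 + 4419} = \frac{12317}{4 \cdot 3436} = \frac{12317}{4} \cdot \frac{1}{3436} = \frac{12317}{13744}$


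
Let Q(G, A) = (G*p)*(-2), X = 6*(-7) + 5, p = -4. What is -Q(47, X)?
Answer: -376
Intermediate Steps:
X = -37 (X = -42 + 5 = -37)
Q(G, A) = 8*G (Q(G, A) = (G*(-4))*(-2) = -4*G*(-2) = 8*G)
-Q(47, X) = -8*47 = -1*376 = -376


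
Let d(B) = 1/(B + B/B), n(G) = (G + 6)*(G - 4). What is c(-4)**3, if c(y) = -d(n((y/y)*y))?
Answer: 1/3375 ≈ 0.00029630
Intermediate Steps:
n(G) = (-4 + G)*(6 + G) (n(G) = (6 + G)*(-4 + G) = (-4 + G)*(6 + G))
d(B) = 1/(1 + B) (d(B) = 1/(B + 1) = 1/(1 + B))
c(y) = -1/(-23 + y**2 + 2*y) (c(y) = -1/(1 + (-24 + ((y/y)*y)**2 + 2*((y/y)*y))) = -1/(1 + (-24 + (1*y)**2 + 2*(1*y))) = -1/(1 + (-24 + y**2 + 2*y)) = -1/(-23 + y**2 + 2*y))
c(-4)**3 = (-1/(-23 + (-4)**2 + 2*(-4)))**3 = (-1/(-23 + 16 - 8))**3 = (-1/(-15))**3 = (-1*(-1/15))**3 = (1/15)**3 = 1/3375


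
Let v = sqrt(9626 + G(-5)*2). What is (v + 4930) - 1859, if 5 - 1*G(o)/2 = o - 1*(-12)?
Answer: 3071 + sqrt(9618) ≈ 3169.1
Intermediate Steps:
G(o) = -14 - 2*o (G(o) = 10 - 2*(o - 1*(-12)) = 10 - 2*(o + 12) = 10 - 2*(12 + o) = 10 + (-24 - 2*o) = -14 - 2*o)
v = sqrt(9618) (v = sqrt(9626 + (-14 - 2*(-5))*2) = sqrt(9626 + (-14 + 10)*2) = sqrt(9626 - 4*2) = sqrt(9626 - 8) = sqrt(9618) ≈ 98.071)
(v + 4930) - 1859 = (sqrt(9618) + 4930) - 1859 = (4930 + sqrt(9618)) - 1859 = 3071 + sqrt(9618)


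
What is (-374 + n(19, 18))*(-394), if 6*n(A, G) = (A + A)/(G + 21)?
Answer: 17233166/117 ≈ 1.4729e+5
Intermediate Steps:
n(A, G) = A/(3*(21 + G)) (n(A, G) = ((A + A)/(G + 21))/6 = ((2*A)/(21 + G))/6 = (2*A/(21 + G))/6 = A/(3*(21 + G)))
(-374 + n(19, 18))*(-394) = (-374 + (⅓)*19/(21 + 18))*(-394) = (-374 + (⅓)*19/39)*(-394) = (-374 + (⅓)*19*(1/39))*(-394) = (-374 + 19/117)*(-394) = -43739/117*(-394) = 17233166/117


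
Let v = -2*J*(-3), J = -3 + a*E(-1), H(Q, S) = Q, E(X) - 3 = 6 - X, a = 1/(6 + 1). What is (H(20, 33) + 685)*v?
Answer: -46530/7 ≈ -6647.1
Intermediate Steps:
a = ⅐ (a = 1/7 = ⅐ ≈ 0.14286)
E(X) = 9 - X (E(X) = 3 + (6 - X) = 9 - X)
J = -11/7 (J = -3 + (9 - 1*(-1))/7 = -3 + (9 + 1)/7 = -3 + (⅐)*10 = -3 + 10/7 = -11/7 ≈ -1.5714)
v = -66/7 (v = -2*(-11/7)*(-3) = (22/7)*(-3) = -66/7 ≈ -9.4286)
(H(20, 33) + 685)*v = (20 + 685)*(-66/7) = 705*(-66/7) = -46530/7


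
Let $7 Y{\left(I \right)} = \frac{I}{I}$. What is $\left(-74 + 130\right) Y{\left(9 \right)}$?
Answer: $8$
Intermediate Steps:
$Y{\left(I \right)} = \frac{1}{7}$ ($Y{\left(I \right)} = \frac{I \frac{1}{I}}{7} = \frac{1}{7} \cdot 1 = \frac{1}{7}$)
$\left(-74 + 130\right) Y{\left(9 \right)} = \left(-74 + 130\right) \frac{1}{7} = 56 \cdot \frac{1}{7} = 8$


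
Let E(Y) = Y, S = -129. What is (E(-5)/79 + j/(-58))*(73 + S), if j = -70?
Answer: -146720/2291 ≈ -64.042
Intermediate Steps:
(E(-5)/79 + j/(-58))*(73 + S) = (-5/79 - 70/(-58))*(73 - 129) = (-5*1/79 - 70*(-1/58))*(-56) = (-5/79 + 35/29)*(-56) = (2620/2291)*(-56) = -146720/2291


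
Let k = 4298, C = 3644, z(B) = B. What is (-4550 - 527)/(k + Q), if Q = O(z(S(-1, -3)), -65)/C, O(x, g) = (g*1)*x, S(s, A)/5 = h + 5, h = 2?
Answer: -18500588/15659637 ≈ -1.1814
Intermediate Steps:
S(s, A) = 35 (S(s, A) = 5*(2 + 5) = 5*7 = 35)
O(x, g) = g*x
Q = -2275/3644 (Q = -65*35/3644 = -2275*1/3644 = -2275/3644 ≈ -0.62431)
(-4550 - 527)/(k + Q) = (-4550 - 527)/(4298 - 2275/3644) = -5077/15659637/3644 = -5077*3644/15659637 = -18500588/15659637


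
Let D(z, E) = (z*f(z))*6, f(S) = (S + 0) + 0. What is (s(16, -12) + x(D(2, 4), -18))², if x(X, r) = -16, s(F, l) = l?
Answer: 784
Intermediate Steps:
f(S) = S (f(S) = S + 0 = S)
D(z, E) = 6*z² (D(z, E) = (z*z)*6 = z²*6 = 6*z²)
(s(16, -12) + x(D(2, 4), -18))² = (-12 - 16)² = (-28)² = 784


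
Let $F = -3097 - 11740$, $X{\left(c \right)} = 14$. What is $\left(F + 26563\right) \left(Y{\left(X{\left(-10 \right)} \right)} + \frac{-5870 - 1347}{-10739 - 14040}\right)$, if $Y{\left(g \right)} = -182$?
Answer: $- \frac{52797030286}{24779} \approx -2.1307 \cdot 10^{6}$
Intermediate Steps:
$F = -14837$ ($F = -3097 - 11740 = -14837$)
$\left(F + 26563\right) \left(Y{\left(X{\left(-10 \right)} \right)} + \frac{-5870 - 1347}{-10739 - 14040}\right) = \left(-14837 + 26563\right) \left(-182 + \frac{-5870 - 1347}{-10739 - 14040}\right) = 11726 \left(-182 - \frac{7217}{-24779}\right) = 11726 \left(-182 - - \frac{7217}{24779}\right) = 11726 \left(-182 + \frac{7217}{24779}\right) = 11726 \left(- \frac{4502561}{24779}\right) = - \frac{52797030286}{24779}$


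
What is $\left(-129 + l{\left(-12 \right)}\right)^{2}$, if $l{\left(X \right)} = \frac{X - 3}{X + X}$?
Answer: $\frac{1054729}{64} \approx 16480.0$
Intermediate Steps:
$l{\left(X \right)} = \frac{-3 + X}{2 X}$
$\left(-129 + l{\left(-12 \right)}\right)^{2} = \left(-129 + \frac{-3 - 12}{2 \left(-12\right)}\right)^{2} = \left(-129 + \frac{1}{2} \left(- \frac{1}{12}\right) \left(-15\right)\right)^{2} = \left(-129 + \frac{5}{8}\right)^{2} = \left(- \frac{1027}{8}\right)^{2} = \frac{1054729}{64}$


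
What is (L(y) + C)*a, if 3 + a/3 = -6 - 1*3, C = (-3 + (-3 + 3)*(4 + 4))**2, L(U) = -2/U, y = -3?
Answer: -348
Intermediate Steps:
C = 9 (C = (-3 + 0*8)**2 = (-3 + 0)**2 = (-3)**2 = 9)
a = -36 (a = -9 + 3*(-6 - 1*3) = -9 + 3*(-6 - 3) = -9 + 3*(-9) = -9 - 27 = -36)
(L(y) + C)*a = (-2/(-3) + 9)*(-36) = (-2*(-1/3) + 9)*(-36) = (2/3 + 9)*(-36) = (29/3)*(-36) = -348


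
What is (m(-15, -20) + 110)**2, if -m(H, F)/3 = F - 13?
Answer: 43681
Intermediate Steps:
m(H, F) = 39 - 3*F (m(H, F) = -3*(F - 13) = -3*(-13 + F) = 39 - 3*F)
(m(-15, -20) + 110)**2 = ((39 - 3*(-20)) + 110)**2 = ((39 + 60) + 110)**2 = (99 + 110)**2 = 209**2 = 43681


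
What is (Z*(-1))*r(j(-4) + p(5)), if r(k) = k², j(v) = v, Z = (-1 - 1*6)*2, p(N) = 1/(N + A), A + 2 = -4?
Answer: 350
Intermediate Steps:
A = -6 (A = -2 - 4 = -6)
p(N) = 1/(-6 + N) (p(N) = 1/(N - 6) = 1/(-6 + N))
Z = -14 (Z = (-1 - 6)*2 = -7*2 = -14)
(Z*(-1))*r(j(-4) + p(5)) = (-14*(-1))*(-4 + 1/(-6 + 5))² = 14*(-4 + 1/(-1))² = 14*(-4 - 1)² = 14*(-5)² = 14*25 = 350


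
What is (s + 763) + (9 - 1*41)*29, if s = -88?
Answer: -253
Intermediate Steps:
(s + 763) + (9 - 1*41)*29 = (-88 + 763) + (9 - 1*41)*29 = 675 + (9 - 41)*29 = 675 - 32*29 = 675 - 928 = -253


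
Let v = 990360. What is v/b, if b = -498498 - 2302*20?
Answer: -495180/272269 ≈ -1.8187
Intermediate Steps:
b = -544538 (b = -498498 - 1*46040 = -498498 - 46040 = -544538)
v/b = 990360/(-544538) = 990360*(-1/544538) = -495180/272269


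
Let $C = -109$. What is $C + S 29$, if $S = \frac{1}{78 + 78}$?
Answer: $- \frac{16975}{156} \approx -108.81$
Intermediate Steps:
$S = \frac{1}{156} \approx 0.0064103$
$C + S 29 = -109 + \frac{1}{156} \cdot 29 = -109 + \frac{29}{156} = - \frac{16975}{156}$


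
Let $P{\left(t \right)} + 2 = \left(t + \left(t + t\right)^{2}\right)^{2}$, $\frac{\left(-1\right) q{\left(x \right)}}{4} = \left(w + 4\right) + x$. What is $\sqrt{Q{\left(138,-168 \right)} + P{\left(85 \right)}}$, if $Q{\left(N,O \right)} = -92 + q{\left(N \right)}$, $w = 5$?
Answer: $3 \sqrt{93347727} \approx 28985.0$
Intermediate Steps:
$q{\left(x \right)} = -36 - 4 x$ ($q{\left(x \right)} = - 4 \left(\left(5 + 4\right) + x\right) = - 4 \left(9 + x\right) = -36 - 4 x$)
$P{\left(t \right)} = -2 + \left(t + 4 t^{2}\right)^{2}$ ($P{\left(t \right)} = -2 + \left(t + \left(t + t\right)^{2}\right)^{2} = -2 + \left(t + \left(2 t\right)^{2}\right)^{2} = -2 + \left(t + 4 t^{2}\right)^{2}$)
$Q{\left(N,O \right)} = -128 - 4 N$ ($Q{\left(N,O \right)} = -92 - \left(36 + 4 N\right) = -128 - 4 N$)
$\sqrt{Q{\left(138,-168 \right)} + P{\left(85 \right)}} = \sqrt{\left(-128 - 552\right) - \left(2 - 85^{2} \left(1 + 4 \cdot 85\right)^{2}\right)} = \sqrt{\left(-128 - 552\right) - \left(2 - 7225 \left(1 + 340\right)^{2}\right)} = \sqrt{-680 - \left(2 - 7225 \cdot 341^{2}\right)} = \sqrt{-680 + \left(-2 + 7225 \cdot 116281\right)} = \sqrt{-680 + \left(-2 + 840130225\right)} = \sqrt{-680 + 840130223} = \sqrt{840129543} = 3 \sqrt{93347727}$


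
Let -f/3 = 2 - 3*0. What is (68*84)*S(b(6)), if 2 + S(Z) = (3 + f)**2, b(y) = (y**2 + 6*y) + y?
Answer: 39984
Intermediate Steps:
f = -6 (f = -3*(2 - 3*0) = -3*(2 + 0) = -3*2 = -6)
b(y) = y**2 + 7*y
S(Z) = 7 (S(Z) = -2 + (3 - 6)**2 = -2 + (-3)**2 = -2 + 9 = 7)
(68*84)*S(b(6)) = (68*84)*7 = 5712*7 = 39984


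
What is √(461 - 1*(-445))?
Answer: √906 ≈ 30.100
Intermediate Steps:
√(461 - 1*(-445)) = √(461 + 445) = √906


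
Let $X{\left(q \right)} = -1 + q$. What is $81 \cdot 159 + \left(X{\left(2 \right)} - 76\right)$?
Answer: $12804$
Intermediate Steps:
$81 \cdot 159 + \left(X{\left(2 \right)} - 76\right) = 81 \cdot 159 + \left(\left(-1 + 2\right) - 76\right) = 12879 + \left(1 - 76\right) = 12879 - 75 = 12804$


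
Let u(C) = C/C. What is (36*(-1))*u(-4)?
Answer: -36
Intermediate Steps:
u(C) = 1
(36*(-1))*u(-4) = (36*(-1))*1 = -36*1 = -36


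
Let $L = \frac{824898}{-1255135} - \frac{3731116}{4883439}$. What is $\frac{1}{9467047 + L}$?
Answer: $\frac{6129375209265}{58027074475353245573} \approx 1.0563 \cdot 10^{-7}$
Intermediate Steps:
$L = - \frac{8711393344882}{6129375209265}$ ($L = 824898 \left(- \frac{1}{1255135}\right) - \frac{3731116}{4883439} = - \frac{824898}{1255135} - \frac{3731116}{4883439} = - \frac{8711393344882}{6129375209265} \approx -1.4213$)
$\frac{1}{9467047 + L} = \frac{1}{9467047 - \frac{8711393344882}{6129375209265}} = \frac{1}{\frac{58027074475353245573}{6129375209265}} = \frac{6129375209265}{58027074475353245573}$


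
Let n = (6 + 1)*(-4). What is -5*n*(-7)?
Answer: -980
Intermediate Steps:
n = -28 (n = 7*(-4) = -28)
-5*n*(-7) = -5*(-28)*(-7) = 140*(-7) = -980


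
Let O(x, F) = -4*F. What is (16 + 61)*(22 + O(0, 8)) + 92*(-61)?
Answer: -6382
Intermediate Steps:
(16 + 61)*(22 + O(0, 8)) + 92*(-61) = (16 + 61)*(22 - 4*8) + 92*(-61) = 77*(22 - 32) - 5612 = 77*(-10) - 5612 = -770 - 5612 = -6382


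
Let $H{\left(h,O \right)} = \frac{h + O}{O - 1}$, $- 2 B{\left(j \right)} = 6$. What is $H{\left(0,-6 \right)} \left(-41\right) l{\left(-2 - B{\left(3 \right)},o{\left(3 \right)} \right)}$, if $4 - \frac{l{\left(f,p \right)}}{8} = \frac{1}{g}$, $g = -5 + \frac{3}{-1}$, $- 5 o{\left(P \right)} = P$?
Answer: $- \frac{8118}{7} \approx -1159.7$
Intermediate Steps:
$B{\left(j \right)} = -3$ ($B{\left(j \right)} = \left(- \frac{1}{2}\right) 6 = -3$)
$o{\left(P \right)} = - \frac{P}{5}$
$H{\left(h,O \right)} = \frac{O + h}{-1 + O}$
$g = -8$ ($g = -5 + 3 \left(-1\right) = -5 - 3 = -8$)
$l{\left(f,p \right)} = 33$ ($l{\left(f,p \right)} = 32 - \frac{8}{-8} = 32 - -1 = 32 + 1 = 33$)
$H{\left(0,-6 \right)} \left(-41\right) l{\left(-2 - B{\left(3 \right)},o{\left(3 \right)} \right)} = \frac{-6 + 0}{-1 - 6} \left(-41\right) 33 = \frac{1}{-7} \left(-6\right) \left(-41\right) 33 = \left(- \frac{1}{7}\right) \left(-6\right) \left(-41\right) 33 = \frac{6}{7} \left(-41\right) 33 = \left(- \frac{246}{7}\right) 33 = - \frac{8118}{7}$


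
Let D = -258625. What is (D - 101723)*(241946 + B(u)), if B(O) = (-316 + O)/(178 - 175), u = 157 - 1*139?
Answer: -87148962640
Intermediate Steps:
u = 18 (u = 157 - 139 = 18)
B(O) = -316/3 + O/3 (B(O) = (-316 + O)/3 = (-316 + O)*(1/3) = -316/3 + O/3)
(D - 101723)*(241946 + B(u)) = (-258625 - 101723)*(241946 + (-316/3 + (1/3)*18)) = -360348*(241946 + (-316/3 + 6)) = -360348*(241946 - 298/3) = -360348*725540/3 = -87148962640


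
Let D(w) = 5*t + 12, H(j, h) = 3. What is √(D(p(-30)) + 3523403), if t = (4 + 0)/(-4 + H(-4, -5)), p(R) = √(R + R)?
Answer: √3523395 ≈ 1877.1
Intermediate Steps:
p(R) = √2*√R (p(R) = √(2*R) = √2*√R)
t = -4 (t = (4 + 0)/(-4 + 3) = 4/(-1) = 4*(-1) = -4)
D(w) = -8 (D(w) = 5*(-4) + 12 = -20 + 12 = -8)
√(D(p(-30)) + 3523403) = √(-8 + 3523403) = √3523395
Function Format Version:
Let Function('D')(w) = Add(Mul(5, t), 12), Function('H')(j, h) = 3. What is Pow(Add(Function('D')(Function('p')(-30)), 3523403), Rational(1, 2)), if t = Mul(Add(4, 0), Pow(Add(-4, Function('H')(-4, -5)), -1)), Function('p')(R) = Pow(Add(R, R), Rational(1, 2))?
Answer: Pow(3523395, Rational(1, 2)) ≈ 1877.1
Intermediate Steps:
Function('p')(R) = Mul(Pow(2, Rational(1, 2)), Pow(R, Rational(1, 2))) (Function('p')(R) = Pow(Mul(2, R), Rational(1, 2)) = Mul(Pow(2, Rational(1, 2)), Pow(R, Rational(1, 2))))
t = -4 (t = Mul(Add(4, 0), Pow(Add(-4, 3), -1)) = Mul(4, Pow(-1, -1)) = Mul(4, -1) = -4)
Function('D')(w) = -8 (Function('D')(w) = Add(Mul(5, -4), 12) = Add(-20, 12) = -8)
Pow(Add(Function('D')(Function('p')(-30)), 3523403), Rational(1, 2)) = Pow(Add(-8, 3523403), Rational(1, 2)) = Pow(3523395, Rational(1, 2))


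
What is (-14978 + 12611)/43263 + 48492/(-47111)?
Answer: -245491237/226462577 ≈ -1.0840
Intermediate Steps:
(-14978 + 12611)/43263 + 48492/(-47111) = -2367*1/43263 + 48492*(-1/47111) = -263/4807 - 48492/47111 = -245491237/226462577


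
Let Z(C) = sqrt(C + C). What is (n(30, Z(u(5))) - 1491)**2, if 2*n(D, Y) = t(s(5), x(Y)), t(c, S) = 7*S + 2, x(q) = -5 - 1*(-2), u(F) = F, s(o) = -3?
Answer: 9006001/4 ≈ 2.2515e+6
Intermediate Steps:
x(q) = -3 (x(q) = -5 + 2 = -3)
t(c, S) = 2 + 7*S
Z(C) = sqrt(2)*sqrt(C) (Z(C) = sqrt(2*C) = sqrt(2)*sqrt(C))
n(D, Y) = -19/2 (n(D, Y) = (2 + 7*(-3))/2 = (2 - 21)/2 = (1/2)*(-19) = -19/2)
(n(30, Z(u(5))) - 1491)**2 = (-19/2 - 1491)**2 = (-3001/2)**2 = 9006001/4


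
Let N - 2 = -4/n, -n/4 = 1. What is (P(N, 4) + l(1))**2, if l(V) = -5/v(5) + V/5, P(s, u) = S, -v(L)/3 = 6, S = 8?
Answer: 582169/8100 ≈ 71.873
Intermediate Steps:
v(L) = -18 (v(L) = -3*6 = -18)
n = -4 (n = -4*1 = -4)
N = 3 (N = 2 - 4/(-4) = 2 - 4*(-1/4) = 2 + 1 = 3)
P(s, u) = 8
l(V) = 5/18 + V/5 (l(V) = -5/(-18) + V/5 = -5*(-1/18) + V*(1/5) = 5/18 + V/5)
(P(N, 4) + l(1))**2 = (8 + (5/18 + (1/5)*1))**2 = (8 + (5/18 + 1/5))**2 = (8 + 43/90)**2 = (763/90)**2 = 582169/8100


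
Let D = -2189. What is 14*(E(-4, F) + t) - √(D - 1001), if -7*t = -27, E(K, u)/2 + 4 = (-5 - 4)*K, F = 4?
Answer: 950 - I*√3190 ≈ 950.0 - 56.48*I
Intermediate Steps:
E(K, u) = -8 - 18*K (E(K, u) = -8 + 2*((-5 - 4)*K) = -8 + 2*(-9*K) = -8 - 18*K)
t = 27/7 (t = -⅐*(-27) = 27/7 ≈ 3.8571)
14*(E(-4, F) + t) - √(D - 1001) = 14*((-8 - 18*(-4)) + 27/7) - √(-2189 - 1001) = 14*((-8 + 72) + 27/7) - √(-3190) = 14*(64 + 27/7) - I*√3190 = 14*(475/7) - I*√3190 = 950 - I*√3190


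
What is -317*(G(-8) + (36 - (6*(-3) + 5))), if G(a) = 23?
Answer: -22824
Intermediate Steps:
-317*(G(-8) + (36 - (6*(-3) + 5))) = -317*(23 + (36 - (6*(-3) + 5))) = -317*(23 + (36 - (-18 + 5))) = -317*(23 + (36 - 1*(-13))) = -317*(23 + (36 + 13)) = -317*(23 + 49) = -317*72 = -22824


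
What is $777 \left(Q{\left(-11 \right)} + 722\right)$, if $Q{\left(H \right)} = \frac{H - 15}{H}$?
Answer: $\frac{6191136}{11} \approx 5.6283 \cdot 10^{5}$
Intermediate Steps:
$Q{\left(H \right)} = \frac{-15 + H}{H}$ ($Q{\left(H \right)} = \frac{H - 15}{H} = \frac{-15 + H}{H}$)
$777 \left(Q{\left(-11 \right)} + 722\right) = 777 \left(\frac{-15 - 11}{-11} + 722\right) = 777 \left(\left(- \frac{1}{11}\right) \left(-26\right) + 722\right) = 777 \left(\frac{26}{11} + 722\right) = 777 \cdot \frac{7968}{11} = \frac{6191136}{11}$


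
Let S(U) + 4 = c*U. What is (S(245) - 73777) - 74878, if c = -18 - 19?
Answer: -157724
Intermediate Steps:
c = -37
S(U) = -4 - 37*U
(S(245) - 73777) - 74878 = ((-4 - 37*245) - 73777) - 74878 = ((-4 - 9065) - 73777) - 74878 = (-9069 - 73777) - 74878 = -82846 - 74878 = -157724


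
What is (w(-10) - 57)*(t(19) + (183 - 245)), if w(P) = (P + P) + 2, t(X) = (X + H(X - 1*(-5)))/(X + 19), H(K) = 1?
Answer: 87600/19 ≈ 4610.5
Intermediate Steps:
t(X) = (1 + X)/(19 + X) (t(X) = (X + 1)/(X + 19) = (1 + X)/(19 + X))
w(P) = 2 + 2*P (w(P) = 2*P + 2 = 2 + 2*P)
(w(-10) - 57)*(t(19) + (183 - 245)) = ((2 + 2*(-10)) - 57)*((1 + 19)/(19 + 19) + (183 - 245)) = ((2 - 20) - 57)*(20/38 - 62) = (-18 - 57)*((1/38)*20 - 62) = -75*(10/19 - 62) = -75*(-1168/19) = 87600/19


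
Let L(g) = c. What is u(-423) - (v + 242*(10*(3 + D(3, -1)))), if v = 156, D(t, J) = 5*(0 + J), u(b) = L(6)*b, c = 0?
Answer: 4684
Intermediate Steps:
L(g) = 0
u(b) = 0 (u(b) = 0*b = 0)
D(t, J) = 5*J
u(-423) - (v + 242*(10*(3 + D(3, -1)))) = 0 - (156 + 242*(10*(3 + 5*(-1)))) = 0 - (156 + 242*(10*(3 - 5))) = 0 - (156 + 242*(10*(-2))) = 0 - (156 + 242*(-20)) = 0 - (156 - 4840) = 0 - 1*(-4684) = 0 + 4684 = 4684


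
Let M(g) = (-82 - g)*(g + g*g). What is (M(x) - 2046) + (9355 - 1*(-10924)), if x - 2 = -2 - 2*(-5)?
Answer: 8113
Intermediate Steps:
x = 10 (x = 2 + (-2 - 2*(-5)) = 2 + (-2 + 10) = 2 + 8 = 10)
M(g) = (-82 - g)*(g + g²)
(M(x) - 2046) + (9355 - 1*(-10924)) = (-1*10*(82 + 10² + 83*10) - 2046) + (9355 - 1*(-10924)) = (-1*10*(82 + 100 + 830) - 2046) + (9355 + 10924) = (-1*10*1012 - 2046) + 20279 = (-10120 - 2046) + 20279 = -12166 + 20279 = 8113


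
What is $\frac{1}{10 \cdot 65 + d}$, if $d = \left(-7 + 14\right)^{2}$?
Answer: $\frac{1}{699} \approx 0.0014306$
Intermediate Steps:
$d = 49$ ($d = 7^{2} = 49$)
$\frac{1}{10 \cdot 65 + d} = \frac{1}{10 \cdot 65 + 49} = \frac{1}{650 + 49} = \frac{1}{699}$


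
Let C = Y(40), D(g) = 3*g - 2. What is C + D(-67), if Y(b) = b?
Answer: -163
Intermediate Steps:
D(g) = -2 + 3*g
C = 40
C + D(-67) = 40 + (-2 + 3*(-67)) = 40 + (-2 - 201) = 40 - 203 = -163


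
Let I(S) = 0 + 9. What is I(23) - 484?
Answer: -475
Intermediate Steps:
I(S) = 9
I(23) - 484 = 9 - 484 = -475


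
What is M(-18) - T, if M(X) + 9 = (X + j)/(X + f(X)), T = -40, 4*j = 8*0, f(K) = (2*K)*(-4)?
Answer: 216/7 ≈ 30.857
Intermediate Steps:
f(K) = -8*K
j = 0 (j = (8*0)/4 = (¼)*0 = 0)
M(X) = -64/7 (M(X) = -9 + (X + 0)/(X - 8*X) = -9 + X/((-7*X)) = -9 + X*(-1/(7*X)) = -9 - ⅐ = -64/7)
M(-18) - T = -64/7 - 1*(-40) = -64/7 + 40 = 216/7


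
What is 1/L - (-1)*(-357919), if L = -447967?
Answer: -160335900674/447967 ≈ -3.5792e+5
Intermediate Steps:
1/L - (-1)*(-357919) = 1/(-447967) - (-1)*(-357919) = -1/447967 - 1*357919 = -1/447967 - 357919 = -160335900674/447967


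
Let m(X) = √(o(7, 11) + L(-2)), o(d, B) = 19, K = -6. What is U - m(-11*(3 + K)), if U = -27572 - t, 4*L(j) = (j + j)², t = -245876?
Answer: 218304 - √23 ≈ 2.1830e+5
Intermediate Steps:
L(j) = j² (L(j) = (j + j)²/4 = (2*j)²/4 = (4*j²)/4 = j²)
m(X) = √23 (m(X) = √(19 + (-2)²) = √(19 + 4) = √23)
U = 218304 (U = -27572 - 1*(-245876) = -27572 + 245876 = 218304)
U - m(-11*(3 + K)) = 218304 - √23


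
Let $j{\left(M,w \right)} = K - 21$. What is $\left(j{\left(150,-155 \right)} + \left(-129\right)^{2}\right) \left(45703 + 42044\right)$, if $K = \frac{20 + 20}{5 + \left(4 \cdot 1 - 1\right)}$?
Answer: $1458793875$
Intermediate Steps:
$K = 5$ ($K = \frac{40}{5 + \left(4 - 1\right)} = \frac{40}{5 + 3} = \frac{40}{8} = 40 \cdot \frac{1}{8} = 5$)
$j{\left(M,w \right)} = -16$ ($j{\left(M,w \right)} = 5 - 21 = -16$)
$\left(j{\left(150,-155 \right)} + \left(-129\right)^{2}\right) \left(45703 + 42044\right) = \left(-16 + \left(-129\right)^{2}\right) \left(45703 + 42044\right) = \left(-16 + 16641\right) 87747 = 16625 \cdot 87747 = 1458793875$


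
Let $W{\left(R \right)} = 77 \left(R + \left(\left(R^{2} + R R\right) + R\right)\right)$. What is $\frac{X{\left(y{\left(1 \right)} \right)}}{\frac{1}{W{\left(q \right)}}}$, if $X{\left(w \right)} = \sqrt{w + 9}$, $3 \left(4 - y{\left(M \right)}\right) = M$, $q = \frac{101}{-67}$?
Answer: $\frac{528836 \sqrt{114}}{13467} \approx 419.28$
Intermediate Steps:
$q = - \frac{101}{67}$ ($q = 101 \left(- \frac{1}{67}\right) = - \frac{101}{67} \approx -1.5075$)
$y{\left(M \right)} = 4 - \frac{M}{3}$
$X{\left(w \right)} = \sqrt{9 + w}$
$W{\left(R \right)} = 154 R + 154 R^{2}$ ($W{\left(R \right)} = 77 \left(R + \left(\left(R^{2} + R^{2}\right) + R\right)\right) = 77 \left(R + \left(2 R^{2} + R\right)\right) = 77 \left(R + \left(R + 2 R^{2}\right)\right) = 77 \left(2 R + 2 R^{2}\right) = 154 R + 154 R^{2}$)
$\frac{X{\left(y{\left(1 \right)} \right)}}{\frac{1}{W{\left(q \right)}}} = \frac{\sqrt{9 + \left(4 - \frac{1}{3}\right)}}{\frac{1}{154 \left(- \frac{101}{67}\right) \left(1 - \frac{101}{67}\right)}} = \frac{\sqrt{9 + \left(4 - \frac{1}{3}\right)}}{\frac{1}{154 \left(- \frac{101}{67}\right) \left(- \frac{34}{67}\right)}} = \frac{\sqrt{9 + \frac{11}{3}}}{\frac{1}{\frac{528836}{4489}}} = \frac{\sqrt{\frac{38}{3}}}{\frac{4489}{528836}} = \frac{\sqrt{114}}{3} \cdot \frac{528836}{4489} = \frac{528836 \sqrt{114}}{13467}$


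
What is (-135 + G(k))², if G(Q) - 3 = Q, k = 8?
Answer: 15376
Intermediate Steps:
G(Q) = 3 + Q
(-135 + G(k))² = (-135 + (3 + 8))² = (-135 + 11)² = (-124)² = 15376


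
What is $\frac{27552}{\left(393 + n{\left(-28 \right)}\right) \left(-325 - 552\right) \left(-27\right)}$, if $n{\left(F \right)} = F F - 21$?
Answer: $\frac{2296}{2281077} \approx 0.0010065$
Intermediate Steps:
$n{\left(F \right)} = -21 + F^{2}$ ($n{\left(F \right)} = F^{2} - 21 = -21 + F^{2}$)
$\frac{27552}{\left(393 + n{\left(-28 \right)}\right) \left(-325 - 552\right) \left(-27\right)} = \frac{27552}{\left(393 - \left(21 - \left(-28\right)^{2}\right)\right) \left(-325 - 552\right) \left(-27\right)} = \frac{27552}{\left(393 + \left(-21 + 784\right)\right) \left(-877\right) \left(-27\right)} = \frac{27552}{\left(393 + 763\right) \left(-877\right) \left(-27\right)} = \frac{27552}{1156 \left(-877\right) \left(-27\right)} = \frac{27552}{\left(-1013812\right) \left(-27\right)} = \frac{27552}{27372924} = 27552 \cdot \frac{1}{27372924} = \frac{2296}{2281077}$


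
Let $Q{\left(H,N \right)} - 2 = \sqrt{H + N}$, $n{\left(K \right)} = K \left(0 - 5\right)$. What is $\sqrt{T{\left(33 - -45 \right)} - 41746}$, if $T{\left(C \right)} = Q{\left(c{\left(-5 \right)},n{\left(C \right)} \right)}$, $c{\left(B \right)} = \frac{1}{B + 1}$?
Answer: $\frac{\sqrt{-166976 + 2 i \sqrt{1561}}}{2} \approx 0.048344 + 204.31 i$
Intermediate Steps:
$c{\left(B \right)} = \frac{1}{1 + B}$
$n{\left(K \right)} = - 5 K$ ($n{\left(K \right)} = K \left(-5\right) = - 5 K$)
$Q{\left(H,N \right)} = 2 + \sqrt{H + N}$
$T{\left(C \right)} = 2 + \sqrt{- \frac{1}{4} - 5 C}$ ($T{\left(C \right)} = 2 + \sqrt{\frac{1}{1 - 5} - 5 C} = 2 + \sqrt{\frac{1}{-4} - 5 C} = 2 + \sqrt{- \frac{1}{4} - 5 C}$)
$\sqrt{T{\left(33 - -45 \right)} - 41746} = \sqrt{\left(2 + \frac{\sqrt{-1 - 20 \left(33 - -45\right)}}{2}\right) - 41746} = \sqrt{\left(2 + \frac{\sqrt{-1 - 20 \left(33 + 45\right)}}{2}\right) - 41746} = \sqrt{\left(2 + \frac{\sqrt{-1 - 1560}}{2}\right) - 41746} = \sqrt{\left(2 + \frac{\sqrt{-1561}}{2}\right) - 41746} = \sqrt{\left(2 + \frac{i \sqrt{1561}}{2}\right) - 41746} = \sqrt{-41744 + \frac{i \sqrt{1561}}{2}}$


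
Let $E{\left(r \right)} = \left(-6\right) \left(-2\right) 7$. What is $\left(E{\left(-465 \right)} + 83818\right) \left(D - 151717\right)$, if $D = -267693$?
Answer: $-35189337820$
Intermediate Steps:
$E{\left(r \right)} = 84$ ($E{\left(r \right)} = 12 \cdot 7 = 84$)
$\left(E{\left(-465 \right)} + 83818\right) \left(D - 151717\right) = \left(84 + 83818\right) \left(-267693 - 151717\right) = 83902 \left(-419410\right) = -35189337820$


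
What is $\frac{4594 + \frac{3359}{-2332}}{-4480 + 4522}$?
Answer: $\frac{10709849}{97944} \approx 109.35$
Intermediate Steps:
$\frac{4594 + \frac{3359}{-2332}}{-4480 + 4522} = \frac{4594 + 3359 \left(- \frac{1}{2332}\right)}{42} = \left(4594 - \frac{3359}{2332}\right) \frac{1}{42} = \frac{10709849}{2332} \cdot \frac{1}{42} = \frac{10709849}{97944}$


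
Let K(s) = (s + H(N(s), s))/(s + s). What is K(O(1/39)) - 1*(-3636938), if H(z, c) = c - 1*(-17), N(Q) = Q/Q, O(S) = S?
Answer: 7274541/2 ≈ 3.6373e+6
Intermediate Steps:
N(Q) = 1
H(z, c) = 17 + c (H(z, c) = c + 17 = 17 + c)
K(s) = (17 + 2*s)/(2*s) (K(s) = (s + (17 + s))/(s + s) = (17 + 2*s)/((2*s)) = (17 + 2*s)*(1/(2*s)) = (17 + 2*s)/(2*s))
K(O(1/39)) - 1*(-3636938) = (17/2 + 1/39)/(1/39) - 1*(-3636938) = (17/2 + 1/39)/(1/39) + 3636938 = 39*(665/78) + 3636938 = 665/2 + 3636938 = 7274541/2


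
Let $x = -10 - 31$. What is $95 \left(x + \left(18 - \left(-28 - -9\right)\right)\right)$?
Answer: $-380$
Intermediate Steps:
$x = -41$ ($x = -10 - 31 = -41$)
$95 \left(x + \left(18 - \left(-28 - -9\right)\right)\right) = 95 \left(-41 + \left(18 - \left(-28 - -9\right)\right)\right) = 95 \left(-41 + \left(18 - \left(-28 + 9\right)\right)\right) = 95 \left(-41 + \left(18 - -19\right)\right) = 95 \left(-41 + \left(18 + 19\right)\right) = 95 \left(-41 + 37\right) = 95 \left(-4\right) = -380$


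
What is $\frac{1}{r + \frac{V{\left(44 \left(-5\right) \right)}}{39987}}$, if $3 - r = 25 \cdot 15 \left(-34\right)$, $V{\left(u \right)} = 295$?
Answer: $\frac{39987}{509954506} \approx 7.8413 \cdot 10^{-5}$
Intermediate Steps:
$r = 12753$ ($r = 3 - 25 \cdot 15 \left(-34\right) = 3 - 375 \left(-34\right) = 3 - -12750 = 3 + 12750 = 12753$)
$\frac{1}{r + \frac{V{\left(44 \left(-5\right) \right)}}{39987}} = \frac{1}{12753 + \frac{295}{39987}} = \frac{1}{\frac{509954506}{39987}} = \frac{39987}{509954506}$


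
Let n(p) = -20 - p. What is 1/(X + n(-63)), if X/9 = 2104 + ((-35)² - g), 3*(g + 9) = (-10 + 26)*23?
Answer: 1/28981 ≈ 3.4505e-5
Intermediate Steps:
g = 341/3 (g = -9 + ((-10 + 26)*23)/3 = -9 + (16*23)/3 = -9 + (⅓)*368 = -9 + 368/3 = 341/3 ≈ 113.67)
X = 28938 (X = 9*(2104 + ((-35)² - 1*341/3)) = 9*(2104 + (1225 - 341/3)) = 9*(2104 + 3334/3) = 9*(9646/3) = 28938)
1/(X + n(-63)) = 1/(28938 + (-20 - 1*(-63))) = 1/(28938 + (-20 + 63)) = 1/(28938 + 43) = 1/28981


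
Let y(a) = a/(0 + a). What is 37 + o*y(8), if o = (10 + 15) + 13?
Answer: 75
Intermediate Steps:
y(a) = 1 (y(a) = a/a = 1)
o = 38 (o = 25 + 13 = 38)
37 + o*y(8) = 37 + 38*1 = 37 + 38 = 75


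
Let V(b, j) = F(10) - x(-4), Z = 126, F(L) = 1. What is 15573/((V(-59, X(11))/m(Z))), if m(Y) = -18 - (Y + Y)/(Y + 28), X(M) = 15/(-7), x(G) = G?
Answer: -3363768/55 ≈ -61159.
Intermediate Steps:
X(M) = -15/7 (X(M) = 15*(-1/7) = -15/7)
V(b, j) = 5 (V(b, j) = 1 - 1*(-4) = 1 + 4 = 5)
m(Y) = -18 - 2*Y/(28 + Y)
15573/((V(-59, X(11))/m(Z))) = 15573/((5/((4*(-126 - 5*126)/(28 + 126))))) = 15573/((5/((4*(-126 - 630)/154)))) = 15573/((5/((4*(1/154)*(-756))))) = 15573/((5/(-216/11))) = 15573/((5*(-11/216))) = 15573/(-55/216) = 15573*(-216/55) = -3363768/55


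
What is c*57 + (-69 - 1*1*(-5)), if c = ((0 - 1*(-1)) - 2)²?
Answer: -7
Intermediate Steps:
c = 1 (c = ((0 + 1) - 2)² = (1 - 2)² = (-1)² = 1)
c*57 + (-69 - 1*1*(-5)) = 1*57 + (-69 - 1*1*(-5)) = 57 + (-69 - 1*(-5)) = 57 + (-69 + 5) = 57 - 64 = -7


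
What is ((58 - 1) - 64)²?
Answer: 49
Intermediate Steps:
((58 - 1) - 64)² = (57 - 64)² = (-7)² = 49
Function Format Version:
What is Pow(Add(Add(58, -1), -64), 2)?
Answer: 49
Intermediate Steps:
Pow(Add(Add(58, -1), -64), 2) = Pow(Add(57, -64), 2) = Pow(-7, 2) = 49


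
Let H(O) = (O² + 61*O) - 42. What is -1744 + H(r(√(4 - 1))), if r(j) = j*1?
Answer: -1783 + 61*√3 ≈ -1677.3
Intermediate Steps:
r(j) = j
H(O) = -42 + O² + 61*O
-1744 + H(r(√(4 - 1))) = -1744 + (-42 + (√(4 - 1))² + 61*√(4 - 1)) = -1744 + (-42 + (√3)² + 61*√3) = -1744 + (-42 + 3 + 61*√3) = -1744 + (-39 + 61*√3) = -1783 + 61*√3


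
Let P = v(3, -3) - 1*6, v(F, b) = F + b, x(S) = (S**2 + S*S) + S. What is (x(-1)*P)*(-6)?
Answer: 36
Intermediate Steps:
x(S) = S + 2*S**2 (x(S) = (S**2 + S**2) + S = 2*S**2 + S = S + 2*S**2)
P = -6 (P = (3 - 3) - 1*6 = 0 - 6 = -6)
(x(-1)*P)*(-6) = (-(1 + 2*(-1))*(-6))*(-6) = (-(1 - 2)*(-6))*(-6) = (-1*(-1)*(-6))*(-6) = (1*(-6))*(-6) = -6*(-6) = 36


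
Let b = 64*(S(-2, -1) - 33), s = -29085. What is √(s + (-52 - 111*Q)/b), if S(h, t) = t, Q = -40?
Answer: I*√537993458/136 ≈ 170.55*I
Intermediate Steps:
b = -2176 (b = 64*(-1 - 33) = 64*(-34) = -2176)
√(s + (-52 - 111*Q)/b) = √(-29085 + (-52 - 111*(-40))/(-2176)) = √(-29085 + (-52 + 4440)*(-1/2176)) = √(-29085 + 4388*(-1/2176)) = √(-29085 - 1097/544) = √(-15823337/544) = I*√537993458/136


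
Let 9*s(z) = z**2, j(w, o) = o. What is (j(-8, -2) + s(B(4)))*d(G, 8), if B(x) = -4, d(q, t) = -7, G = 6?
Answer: 14/9 ≈ 1.5556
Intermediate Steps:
s(z) = z**2/9
(j(-8, -2) + s(B(4)))*d(G, 8) = (-2 + (1/9)*(-4)**2)*(-7) = (-2 + (1/9)*16)*(-7) = (-2 + 16/9)*(-7) = -2/9*(-7) = 14/9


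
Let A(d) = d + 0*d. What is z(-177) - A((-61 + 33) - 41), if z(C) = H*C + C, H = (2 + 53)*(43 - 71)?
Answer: 272472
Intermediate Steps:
A(d) = d (A(d) = d + 0 = d)
H = -1540 (H = 55*(-28) = -1540)
z(C) = -1539*C (z(C) = -1540*C + C = -1539*C)
z(-177) - A((-61 + 33) - 41) = -1539*(-177) - ((-61 + 33) - 41) = 272403 - (-28 - 41) = 272403 - 1*(-69) = 272403 + 69 = 272472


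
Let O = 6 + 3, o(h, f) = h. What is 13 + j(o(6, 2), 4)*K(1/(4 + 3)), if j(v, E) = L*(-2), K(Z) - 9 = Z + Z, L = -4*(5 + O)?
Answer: 1053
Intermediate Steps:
O = 9
L = -56 (L = -4*(5 + 9) = -4*14 = -56)
K(Z) = 9 + 2*Z (K(Z) = 9 + (Z + Z) = 9 + 2*Z)
j(v, E) = 112 (j(v, E) = -56*(-2) = 112)
13 + j(o(6, 2), 4)*K(1/(4 + 3)) = 13 + 112*(9 + 2/(4 + 3)) = 13 + 112*(9 + 2/7) = 13 + 112*(65/7) = 13 + 1040 = 1053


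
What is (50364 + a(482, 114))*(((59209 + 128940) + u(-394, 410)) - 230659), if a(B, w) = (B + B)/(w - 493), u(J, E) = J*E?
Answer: -3894700717600/379 ≈ -1.0276e+10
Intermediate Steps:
u(J, E) = E*J
a(B, w) = 2*B/(-493 + w) (a(B, w) = (2*B)/(-493 + w) = 2*B/(-493 + w))
(50364 + a(482, 114))*(((59209 + 128940) + u(-394, 410)) - 230659) = (50364 + 2*482/(-493 + 114))*(((59209 + 128940) + 410*(-394)) - 230659) = (50364 + 2*482/(-379))*((188149 - 161540) - 230659) = (50364 + 2*482*(-1/379))*(26609 - 230659) = (50364 - 964/379)*(-204050) = (19086992/379)*(-204050) = -3894700717600/379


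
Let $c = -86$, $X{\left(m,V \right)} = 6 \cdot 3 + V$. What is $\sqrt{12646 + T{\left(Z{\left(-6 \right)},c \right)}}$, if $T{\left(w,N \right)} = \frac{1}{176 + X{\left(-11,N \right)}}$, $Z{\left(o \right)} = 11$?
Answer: $\frac{\sqrt{4097307}}{18} \approx 112.45$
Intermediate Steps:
$X{\left(m,V \right)} = 18 + V$
$T{\left(w,N \right)} = \frac{1}{194 + N}$ ($T{\left(w,N \right)} = \frac{1}{176 + \left(18 + N\right)} = \frac{1}{194 + N}$)
$\sqrt{12646 + T{\left(Z{\left(-6 \right)},c \right)}} = \sqrt{12646 + \frac{1}{194 - 86}} = \sqrt{12646 + \frac{1}{108}} = \sqrt{\frac{1365769}{108}} = \frac{\sqrt{4097307}}{18}$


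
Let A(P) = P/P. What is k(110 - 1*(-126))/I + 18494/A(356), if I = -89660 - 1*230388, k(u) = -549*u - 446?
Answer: 2959548861/160024 ≈ 18494.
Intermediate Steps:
A(P) = 1
k(u) = -446 - 549*u
I = -320048 (I = -89660 - 230388 = -320048)
k(110 - 1*(-126))/I + 18494/A(356) = (-446 - 549*(110 - 1*(-126)))/(-320048) + 18494/1 = (-446 - 549*(110 + 126))*(-1/320048) + 18494*1 = (-446 - 549*236)*(-1/320048) + 18494 = (-446 - 129564)*(-1/320048) + 18494 = -130010*(-1/320048) + 18494 = 65005/160024 + 18494 = 2959548861/160024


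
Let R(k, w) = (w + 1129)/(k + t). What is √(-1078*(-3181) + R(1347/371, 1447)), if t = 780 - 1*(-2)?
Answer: 7*√5945268966878078/291469 ≈ 1851.8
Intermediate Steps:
t = 782 (t = 780 + 2 = 782)
R(k, w) = (1129 + w)/(782 + k) (R(k, w) = (w + 1129)/(k + 782) = (1129 + w)/(782 + k))
√(-1078*(-3181) + R(1347/371, 1447)) = √(-1078*(-3181) + (1129 + 1447)/(782 + 1347/371)) = √(3429118 + 2576/(782 + 1347*(1/371))) = √(3429118 + 2576/(782 + 1347/371)) = √(3429118 + 2576/(291469/371)) = √(3429118 + (371/291469)*2576) = √(3429118 + 955696/291469) = √(999482550038/291469) = 7*√5945268966878078/291469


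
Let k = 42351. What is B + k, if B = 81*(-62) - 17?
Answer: 37312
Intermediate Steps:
B = -5039 (B = -5022 - 17 = -5039)
B + k = -5039 + 42351 = 37312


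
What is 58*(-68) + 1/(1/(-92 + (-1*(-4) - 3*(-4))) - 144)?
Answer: -43167156/10945 ≈ -3944.0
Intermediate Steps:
58*(-68) + 1/(1/(-92 + (-1*(-4) - 3*(-4))) - 144) = -3944 + 1/(1/(-92 + (4 + 12)) - 144) = -3944 + 1/(1/(-92 + 16) - 144) = -3944 + 1/(1/(-76) - 144) = -3944 + 1/(-1/76 - 144) = -3944 + 1/(-10945/76) = -3944 - 76/10945 = -43167156/10945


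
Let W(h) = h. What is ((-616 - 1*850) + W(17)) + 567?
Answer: -882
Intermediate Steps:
((-616 - 1*850) + W(17)) + 567 = ((-616 - 1*850) + 17) + 567 = ((-616 - 850) + 17) + 567 = (-1466 + 17) + 567 = -1449 + 567 = -882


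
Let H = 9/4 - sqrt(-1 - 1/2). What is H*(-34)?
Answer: -153/2 + 17*I*sqrt(6) ≈ -76.5 + 41.641*I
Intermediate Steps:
H = 9/4 - I*sqrt(6)/2 (H = 9*(1/4) - sqrt(-1 - 1*1/2) = 9/4 - sqrt(-1 - 1/2) = 9/4 - sqrt(-3/2) = 9/4 - I*sqrt(6)/2 ≈ 2.25 - 1.2247*I)
H*(-34) = (9/4 - I*sqrt(6)/2)*(-34) = -153/2 + 17*I*sqrt(6)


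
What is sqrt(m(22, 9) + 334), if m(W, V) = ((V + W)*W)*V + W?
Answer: sqrt(6494) ≈ 80.585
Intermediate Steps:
m(W, V) = W + V*W*(V + W) (m(W, V) = (W*(V + W))*V + W = V*W*(V + W) + W = W + V*W*(V + W))
sqrt(m(22, 9) + 334) = sqrt(22*(1 + 9**2 + 9*22) + 334) = sqrt(22*(1 + 81 + 198) + 334) = sqrt(22*280 + 334) = sqrt(6160 + 334) = sqrt(6494)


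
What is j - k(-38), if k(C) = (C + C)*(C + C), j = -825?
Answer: -6601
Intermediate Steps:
k(C) = 4*C² (k(C) = (2*C)*(2*C) = 4*C²)
j - k(-38) = -825 - 4*(-38)² = -825 - 4*1444 = -825 - 1*5776 = -825 - 5776 = -6601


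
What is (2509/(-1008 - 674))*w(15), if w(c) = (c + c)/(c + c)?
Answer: -2509/1682 ≈ -1.4917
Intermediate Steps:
w(c) = 1 (w(c) = (2*c)/((2*c)) = (2*c)*(1/(2*c)) = 1)
(2509/(-1008 - 674))*w(15) = (2509/(-1008 - 674))*1 = (2509/(-1682))*1 = (2509*(-1/1682))*1 = -2509/1682*1 = -2509/1682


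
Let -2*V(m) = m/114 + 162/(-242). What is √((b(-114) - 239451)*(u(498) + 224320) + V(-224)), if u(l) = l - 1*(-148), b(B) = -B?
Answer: I*√84668487640724406/1254 ≈ 2.3204e+5*I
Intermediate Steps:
V(m) = 81/242 - m/228 (V(m) = -(m/114 + 162/(-242))/2 = -(m*(1/114) + 162*(-1/242))/2 = -(m/114 - 81/121)/2 = -(-81/121 + m/114)/2 = 81/242 - m/228)
u(l) = 148 + l (u(l) = l + 148 = 148 + l)
√((b(-114) - 239451)*(u(498) + 224320) + V(-224)) = √((-1*(-114) - 239451)*((148 + 498) + 224320) + (81/242 - 1/228*(-224))) = √((114 - 239451)*(646 + 224320) + (81/242 + 56/57)) = √(-239337*224966 + 18169/13794) = √(-53842687542 + 18169/13794) = √(-742706031936179/13794) = I*√84668487640724406/1254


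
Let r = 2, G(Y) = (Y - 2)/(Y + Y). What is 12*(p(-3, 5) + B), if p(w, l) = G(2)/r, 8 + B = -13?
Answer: -252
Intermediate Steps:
B = -21 (B = -8 - 13 = -21)
G(Y) = (-2 + Y)/(2*Y) (G(Y) = (-2 + Y)/((2*Y)) = (-2 + Y)*(1/(2*Y)) = (-2 + Y)/(2*Y))
p(w, l) = 0 (p(w, l) = ((1/2)*(-2 + 2)/2)/2 = ((1/2)*(1/2)*0)*(1/2) = 0*(1/2) = 0)
12*(p(-3, 5) + B) = 12*(0 - 21) = 12*(-21) = -252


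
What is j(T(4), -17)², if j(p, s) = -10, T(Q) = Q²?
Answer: 100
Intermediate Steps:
j(T(4), -17)² = (-10)² = 100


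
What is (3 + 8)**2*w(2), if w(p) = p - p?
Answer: 0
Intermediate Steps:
w(p) = 0
(3 + 8)**2*w(2) = (3 + 8)**2*0 = 11**2*0 = 121*0 = 0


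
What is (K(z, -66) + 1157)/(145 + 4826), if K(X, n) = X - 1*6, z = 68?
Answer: 1219/4971 ≈ 0.24522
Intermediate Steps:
K(X, n) = -6 + X (K(X, n) = X - 6 = -6 + X)
(K(z, -66) + 1157)/(145 + 4826) = ((-6 + 68) + 1157)/(145 + 4826) = (62 + 1157)/4971 = 1219*(1/4971) = 1219/4971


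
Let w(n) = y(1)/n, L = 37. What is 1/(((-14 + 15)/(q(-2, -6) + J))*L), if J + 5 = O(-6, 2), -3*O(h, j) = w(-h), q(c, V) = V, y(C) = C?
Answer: -199/666 ≈ -0.29880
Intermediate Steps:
w(n) = 1/n
O(h, j) = 1/(3*h) (O(h, j) = -(-1/h)/3 = -(-1)/(3*h) = 1/(3*h))
J = -91/18 (J = -5 + (1/3)/(-6) = -5 + (1/3)*(-1/6) = -5 - 1/18 = -91/18 ≈ -5.0556)
1/(((-14 + 15)/(q(-2, -6) + J))*L) = 1/(((-14 + 15)/(-6 - 91/18))*37) = 1/((1/(-199/18))*37) = 1/(-18/199*1*37) = 1/(-18/199*37) = 1/(-666/199) = -199/666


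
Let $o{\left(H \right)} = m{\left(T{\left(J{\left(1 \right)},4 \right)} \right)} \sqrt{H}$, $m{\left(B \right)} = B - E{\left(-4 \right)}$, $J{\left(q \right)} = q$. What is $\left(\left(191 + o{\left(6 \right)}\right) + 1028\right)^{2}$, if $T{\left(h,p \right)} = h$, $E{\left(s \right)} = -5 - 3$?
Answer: $1486447 + 21942 \sqrt{6} \approx 1.5402 \cdot 10^{6}$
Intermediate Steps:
$E{\left(s \right)} = -8$ ($E{\left(s \right)} = -5 - 3 = -8$)
$m{\left(B \right)} = 8 + B$ ($m{\left(B \right)} = B - -8 = B + 8 = 8 + B$)
$o{\left(H \right)} = 9 \sqrt{H}$ ($o{\left(H \right)} = \left(8 + 1\right) \sqrt{H} = 9 \sqrt{H}$)
$\left(\left(191 + o{\left(6 \right)}\right) + 1028\right)^{2} = \left(\left(191 + 9 \sqrt{6}\right) + 1028\right)^{2} = \left(1219 + 9 \sqrt{6}\right)^{2}$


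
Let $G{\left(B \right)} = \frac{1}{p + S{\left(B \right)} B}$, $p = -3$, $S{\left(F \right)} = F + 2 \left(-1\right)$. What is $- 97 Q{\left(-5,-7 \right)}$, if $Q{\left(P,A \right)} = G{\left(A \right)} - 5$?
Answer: $\frac{29003}{60} \approx 483.38$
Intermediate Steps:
$S{\left(F \right)} = -2 + F$ ($S{\left(F \right)} = F - 2 = -2 + F$)
$G{\left(B \right)} = \frac{1}{-3 + B \left(-2 + B\right)}$ ($G{\left(B \right)} = \frac{1}{-3 + \left(-2 + B\right) B} = \frac{1}{-3 + B \left(-2 + B\right)}$)
$Q{\left(P,A \right)} = -5 + \frac{1}{-3 + A \left(-2 + A\right)}$ ($Q{\left(P,A \right)} = \frac{1}{-3 + A \left(-2 + A\right)} - 5 = -5 + \frac{1}{-3 + A \left(-2 + A\right)}$)
$- 97 Q{\left(-5,-7 \right)} = - 97 \frac{16 - - 35 \left(-2 - 7\right)}{-3 - 7 \left(-2 - 7\right)} = - 97 \frac{16 - \left(-35\right) \left(-9\right)}{-3 - -63} = - 97 \frac{16 - 315}{-3 + 63} = - 97 \cdot \frac{1}{60} \left(-299\right) = \left(-97\right) \left(- \frac{299}{60}\right) = \frac{29003}{60}$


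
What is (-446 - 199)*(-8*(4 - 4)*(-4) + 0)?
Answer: 0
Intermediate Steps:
(-446 - 199)*(-8*(4 - 4)*(-4) + 0) = -645*(-0*(-4) + 0) = -645*(-8*0 + 0) = -645*(0 + 0) = -645*0 = 0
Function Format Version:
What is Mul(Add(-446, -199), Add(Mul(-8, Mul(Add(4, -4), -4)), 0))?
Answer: 0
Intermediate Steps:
Mul(Add(-446, -199), Add(Mul(-8, Mul(Add(4, -4), -4)), 0)) = Mul(-645, Add(Mul(-8, Mul(0, -4)), 0)) = Mul(-645, Add(Mul(-8, 0), 0)) = Mul(-645, Add(0, 0)) = Mul(-645, 0) = 0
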